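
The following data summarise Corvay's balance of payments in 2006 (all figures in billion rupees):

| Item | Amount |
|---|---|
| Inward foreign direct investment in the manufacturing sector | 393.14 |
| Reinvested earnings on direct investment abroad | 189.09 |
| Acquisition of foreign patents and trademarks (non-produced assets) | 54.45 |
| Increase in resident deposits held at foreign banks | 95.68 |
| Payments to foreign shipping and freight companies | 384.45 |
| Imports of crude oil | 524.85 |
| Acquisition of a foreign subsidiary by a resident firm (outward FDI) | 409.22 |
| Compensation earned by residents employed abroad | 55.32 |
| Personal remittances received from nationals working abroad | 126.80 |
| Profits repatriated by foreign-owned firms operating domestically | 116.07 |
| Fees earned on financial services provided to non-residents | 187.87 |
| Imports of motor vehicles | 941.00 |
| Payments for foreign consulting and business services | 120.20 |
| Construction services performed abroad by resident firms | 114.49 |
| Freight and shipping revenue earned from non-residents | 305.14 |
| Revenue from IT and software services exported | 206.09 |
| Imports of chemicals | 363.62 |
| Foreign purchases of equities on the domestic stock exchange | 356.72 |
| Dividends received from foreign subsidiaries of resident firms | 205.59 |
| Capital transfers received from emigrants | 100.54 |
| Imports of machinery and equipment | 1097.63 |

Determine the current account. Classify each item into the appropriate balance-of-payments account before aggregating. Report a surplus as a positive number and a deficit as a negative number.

Goods: -1097.63 - 524.85 - 363.62 - 941.00 = -2927.10
Services: -384.45 + 187.87 + 206.09 + 114.49 - 120.20 + 305.14 = 308.94
Primary income: 55.32 + 189.09 - 116.07 + 205.59 = 333.93
Secondary income: 126.80
Current account = (-2927.10) + 308.94 + 333.93 + 126.80 = -2157.43
(Excluded from the current account — financial account: inward foreign direct investment in the manufacturing sector 393.14, increase in resident deposits held at foreign banks 95.68, acquisition of a foreign subsidiary by a resident firm (outward FDI) 409.22, foreign purchases of equities on the domestic stock exchange 356.72; capital account: acquisition of foreign patents and trademarks (non-produced assets) 54.45, capital transfers received from emigrants 100.54.)

-2157.43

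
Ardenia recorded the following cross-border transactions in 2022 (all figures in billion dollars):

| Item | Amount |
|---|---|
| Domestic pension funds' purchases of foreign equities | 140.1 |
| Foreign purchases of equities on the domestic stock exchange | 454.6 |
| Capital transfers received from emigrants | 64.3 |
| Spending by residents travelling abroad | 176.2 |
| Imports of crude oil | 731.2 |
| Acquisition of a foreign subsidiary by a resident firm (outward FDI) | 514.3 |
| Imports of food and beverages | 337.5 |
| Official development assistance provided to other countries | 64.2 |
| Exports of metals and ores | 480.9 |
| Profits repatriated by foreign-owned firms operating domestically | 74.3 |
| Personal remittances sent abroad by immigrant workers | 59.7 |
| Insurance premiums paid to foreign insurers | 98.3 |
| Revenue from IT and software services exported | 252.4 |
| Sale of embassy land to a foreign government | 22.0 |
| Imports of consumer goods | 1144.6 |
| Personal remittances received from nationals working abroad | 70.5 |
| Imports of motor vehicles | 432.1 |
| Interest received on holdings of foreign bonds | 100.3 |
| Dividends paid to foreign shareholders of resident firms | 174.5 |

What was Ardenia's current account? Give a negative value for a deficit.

-2388.5

Goods: -1144.6 - 432.1 + 480.9 - 337.5 - 731.2 = -2164.5
Services: -176.2 + 252.4 - 98.3 = -22.1
Primary income: -174.5 + 100.3 - 74.3 = -148.5
Secondary income: -64.2 - 59.7 + 70.5 = -53.4
Current account = (-2164.5) + (-22.1) + (-148.5) + (-53.4) = -2388.5
(Excluded from the current account — financial account: domestic pension funds' purchases of foreign equities 140.1, foreign purchases of equities on the domestic stock exchange 454.6, acquisition of a foreign subsidiary by a resident firm (outward FDI) 514.3; capital account: capital transfers received from emigrants 64.3, sale of embassy land to a foreign government 22.0.)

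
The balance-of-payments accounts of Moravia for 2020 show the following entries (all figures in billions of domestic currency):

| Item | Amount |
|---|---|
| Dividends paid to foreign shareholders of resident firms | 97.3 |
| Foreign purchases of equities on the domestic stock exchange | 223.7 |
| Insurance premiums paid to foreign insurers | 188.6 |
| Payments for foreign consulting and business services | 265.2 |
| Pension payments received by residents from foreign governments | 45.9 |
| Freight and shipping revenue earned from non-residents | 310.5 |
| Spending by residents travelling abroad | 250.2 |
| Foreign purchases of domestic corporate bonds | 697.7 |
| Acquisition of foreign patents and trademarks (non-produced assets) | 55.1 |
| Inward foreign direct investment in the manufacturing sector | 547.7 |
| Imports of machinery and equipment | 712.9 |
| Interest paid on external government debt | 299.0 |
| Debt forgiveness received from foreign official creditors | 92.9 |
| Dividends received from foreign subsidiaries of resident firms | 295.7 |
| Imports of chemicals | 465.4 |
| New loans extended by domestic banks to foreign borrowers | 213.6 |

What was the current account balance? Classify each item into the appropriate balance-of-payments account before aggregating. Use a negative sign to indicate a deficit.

-1626.5

Goods: -465.4 - 712.9 = -1178.3
Services: -188.6 - 250.2 - 265.2 + 310.5 = -393.5
Primary income: -97.3 + 295.7 - 299.0 = -100.6
Secondary income: 45.9
Current account = (-1178.3) + (-393.5) + (-100.6) + 45.9 = -1626.5
(Excluded from the current account — financial account: foreign purchases of equities on the domestic stock exchange 223.7, foreign purchases of domestic corporate bonds 697.7, inward foreign direct investment in the manufacturing sector 547.7, new loans extended by domestic banks to foreign borrowers 213.6; capital account: acquisition of foreign patents and trademarks (non-produced assets) 55.1, debt forgiveness received from foreign official creditors 92.9.)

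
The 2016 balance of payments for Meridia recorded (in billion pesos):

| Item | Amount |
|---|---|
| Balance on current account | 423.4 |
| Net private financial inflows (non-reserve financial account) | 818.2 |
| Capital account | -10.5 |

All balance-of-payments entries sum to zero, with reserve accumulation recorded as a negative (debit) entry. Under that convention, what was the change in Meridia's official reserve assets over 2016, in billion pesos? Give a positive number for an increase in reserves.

Official reserve transactions balance = -(423.4 + (-10.5) + 818.2) = -1231.1
An accumulation of reserves is recorded as a debit (negative entry), so the change in the stock of reserves is the negative of that balance.
Change in official reserves = -(-1231.1) = 1231.1

1231.1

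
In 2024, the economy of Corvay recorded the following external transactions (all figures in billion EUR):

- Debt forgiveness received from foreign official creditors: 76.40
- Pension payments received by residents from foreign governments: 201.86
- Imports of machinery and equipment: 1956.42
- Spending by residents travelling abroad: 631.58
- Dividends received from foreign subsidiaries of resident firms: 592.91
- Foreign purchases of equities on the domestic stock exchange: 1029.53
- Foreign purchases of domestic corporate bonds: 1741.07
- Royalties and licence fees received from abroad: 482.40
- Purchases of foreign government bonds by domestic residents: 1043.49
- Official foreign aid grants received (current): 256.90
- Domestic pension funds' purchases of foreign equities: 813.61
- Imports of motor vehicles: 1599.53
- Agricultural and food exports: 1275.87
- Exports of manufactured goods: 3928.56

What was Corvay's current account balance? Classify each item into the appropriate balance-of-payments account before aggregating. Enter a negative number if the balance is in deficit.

Goods: 3928.56 - 1599.53 + 1275.87 - 1956.42 = 1648.48
Services: 482.40 - 631.58 = -149.18
Primary income: 592.91
Secondary income: 256.90 + 201.86 = 458.76
Current account = 1648.48 + (-149.18) + 592.91 + 458.76 = 2550.97
(Excluded from the current account — capital account: debt forgiveness received from foreign official creditors 76.40; financial account: foreign purchases of equities on the domestic stock exchange 1029.53, foreign purchases of domestic corporate bonds 1741.07, purchases of foreign government bonds by domestic residents 1043.49, domestic pension funds' purchases of foreign equities 813.61.)

2550.97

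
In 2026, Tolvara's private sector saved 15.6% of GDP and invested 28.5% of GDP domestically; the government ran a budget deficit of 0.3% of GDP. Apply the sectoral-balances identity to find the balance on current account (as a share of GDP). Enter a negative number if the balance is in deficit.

-13.2

By the sectoral-balances identity, CA = (S_private - I) + (T - G).
Private balance = 15.6 - 28.5 = -12.9
Government balance (T - G) = -0.3
CA = -12.9 + (-0.3) = -13.2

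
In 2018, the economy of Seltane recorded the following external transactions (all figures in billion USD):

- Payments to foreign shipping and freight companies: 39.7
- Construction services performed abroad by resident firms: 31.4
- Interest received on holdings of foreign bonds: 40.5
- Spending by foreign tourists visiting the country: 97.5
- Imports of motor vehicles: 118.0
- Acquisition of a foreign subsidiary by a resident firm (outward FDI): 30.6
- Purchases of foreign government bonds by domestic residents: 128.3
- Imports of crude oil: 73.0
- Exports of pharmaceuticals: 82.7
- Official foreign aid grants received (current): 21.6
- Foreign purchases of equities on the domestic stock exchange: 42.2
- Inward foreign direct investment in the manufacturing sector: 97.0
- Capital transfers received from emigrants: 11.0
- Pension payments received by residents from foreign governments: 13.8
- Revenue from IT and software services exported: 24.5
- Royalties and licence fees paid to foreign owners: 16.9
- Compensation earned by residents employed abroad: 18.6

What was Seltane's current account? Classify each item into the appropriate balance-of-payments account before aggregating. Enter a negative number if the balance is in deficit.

83.0

Goods: -118.0 - 73.0 + 82.7 = -108.3
Services: 97.5 - 39.7 + 31.4 + 24.5 - 16.9 = 96.8
Primary income: 40.5 + 18.6 = 59.1
Secondary income: 21.6 + 13.8 = 35.4
Current account = (-108.3) + 96.8 + 59.1 + 35.4 = 83.0
(Excluded from the current account — financial account: acquisition of a foreign subsidiary by a resident firm (outward FDI) 30.6, purchases of foreign government bonds by domestic residents 128.3, foreign purchases of equities on the domestic stock exchange 42.2, inward foreign direct investment in the manufacturing sector 97.0; capital account: capital transfers received from emigrants 11.0.)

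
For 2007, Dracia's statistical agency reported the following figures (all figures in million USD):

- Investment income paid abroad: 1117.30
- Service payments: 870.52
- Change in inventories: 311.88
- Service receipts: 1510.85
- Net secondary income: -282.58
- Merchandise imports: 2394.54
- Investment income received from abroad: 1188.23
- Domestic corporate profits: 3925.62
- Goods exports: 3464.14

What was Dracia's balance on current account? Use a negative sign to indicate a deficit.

Goods balance = 3464.14 - 2394.54 = 1069.60
Services balance = 1510.85 - 870.52 = 640.33
Trade balance (goods + services) = 1069.60 + 640.33 = 1709.93
Net primary income = 1188.23 - 1117.30 = 70.93
Net secondary income = -282.58
Current account = 1709.93 + 70.93 + (-282.58) = 1498.28

1498.28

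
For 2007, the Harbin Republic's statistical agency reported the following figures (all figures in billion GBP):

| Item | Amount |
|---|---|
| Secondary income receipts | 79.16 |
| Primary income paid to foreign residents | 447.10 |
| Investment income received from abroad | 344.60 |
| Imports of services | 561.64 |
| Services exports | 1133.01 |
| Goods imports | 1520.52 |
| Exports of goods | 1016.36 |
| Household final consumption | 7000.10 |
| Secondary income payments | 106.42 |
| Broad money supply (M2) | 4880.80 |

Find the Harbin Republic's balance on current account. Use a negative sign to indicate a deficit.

-62.55

Goods balance = 1016.36 - 1520.52 = -504.16
Services balance = 1133.01 - 561.64 = 571.37
Trade balance (goods + services) = -504.16 + 571.37 = 67.21
Net primary income = 344.60 - 447.10 = -102.50
Net secondary income = 79.16 - 106.42 = -27.26
Current account = 67.21 + (-102.50) + (-27.26) = -62.55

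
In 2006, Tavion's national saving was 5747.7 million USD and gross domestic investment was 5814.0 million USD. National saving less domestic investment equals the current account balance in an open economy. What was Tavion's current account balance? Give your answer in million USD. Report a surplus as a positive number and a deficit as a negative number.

-66.3

CA = S - I = 5747.7 - 5814.0 = -66.3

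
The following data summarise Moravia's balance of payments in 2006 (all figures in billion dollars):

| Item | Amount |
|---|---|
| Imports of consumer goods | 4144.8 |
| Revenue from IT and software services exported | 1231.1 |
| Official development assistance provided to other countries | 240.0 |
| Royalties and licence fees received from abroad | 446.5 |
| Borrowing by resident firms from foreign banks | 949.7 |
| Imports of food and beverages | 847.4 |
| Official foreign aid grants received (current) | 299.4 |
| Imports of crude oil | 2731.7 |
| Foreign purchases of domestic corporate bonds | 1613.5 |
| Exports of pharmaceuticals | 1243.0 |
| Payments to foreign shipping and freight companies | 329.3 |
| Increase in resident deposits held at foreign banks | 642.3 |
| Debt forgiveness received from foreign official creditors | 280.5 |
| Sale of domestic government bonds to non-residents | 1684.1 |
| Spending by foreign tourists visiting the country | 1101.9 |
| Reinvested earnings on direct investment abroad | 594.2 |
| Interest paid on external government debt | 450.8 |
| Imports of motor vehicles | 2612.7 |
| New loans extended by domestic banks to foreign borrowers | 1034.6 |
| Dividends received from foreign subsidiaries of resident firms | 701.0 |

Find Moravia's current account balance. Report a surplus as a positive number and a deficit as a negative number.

Goods: -2731.7 - 4144.8 + 1243.0 - 847.4 - 2612.7 = -9093.6
Services: 446.5 - 329.3 + 1231.1 + 1101.9 = 2450.2
Primary income: 701.0 + 594.2 - 450.8 = 844.4
Secondary income: -240.0 + 299.4 = 59.4
Current account = (-9093.6) + 2450.2 + 844.4 + 59.4 = -5739.6
(Excluded from the current account — financial account: borrowing by resident firms from foreign banks 949.7, foreign purchases of domestic corporate bonds 1613.5, increase in resident deposits held at foreign banks 642.3, sale of domestic government bonds to non-residents 1684.1, new loans extended by domestic banks to foreign borrowers 1034.6; capital account: debt forgiveness received from foreign official creditors 280.5.)

-5739.6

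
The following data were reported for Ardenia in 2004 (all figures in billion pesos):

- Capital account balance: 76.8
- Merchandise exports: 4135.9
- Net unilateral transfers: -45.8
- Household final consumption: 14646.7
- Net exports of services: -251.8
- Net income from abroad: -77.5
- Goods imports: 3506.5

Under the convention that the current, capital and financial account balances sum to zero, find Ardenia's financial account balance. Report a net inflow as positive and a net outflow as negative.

Goods balance = 4135.9 - 3506.5 = 629.4
Services balance = -251.8
Trade balance (goods + services) = 629.4 + (-251.8) = 377.6
Net primary income = -77.5
Net secondary income = -45.8
Current account = 377.6 + (-77.5) + (-45.8) = 254.3
Financial account = -(254.3 + 76.8) = -331.1

-331.1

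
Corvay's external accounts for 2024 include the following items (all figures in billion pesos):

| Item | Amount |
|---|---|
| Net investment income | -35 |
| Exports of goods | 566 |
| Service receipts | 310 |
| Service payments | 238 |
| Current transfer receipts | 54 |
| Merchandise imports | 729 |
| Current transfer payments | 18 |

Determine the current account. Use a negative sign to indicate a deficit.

-90

Goods balance = 566 - 729 = -163
Services balance = 310 - 238 = 72
Trade balance (goods + services) = -163 + 72 = -91
Net primary income = -35
Net secondary income = 54 - 18 = 36
Current account = -91 + (-35) + 36 = -90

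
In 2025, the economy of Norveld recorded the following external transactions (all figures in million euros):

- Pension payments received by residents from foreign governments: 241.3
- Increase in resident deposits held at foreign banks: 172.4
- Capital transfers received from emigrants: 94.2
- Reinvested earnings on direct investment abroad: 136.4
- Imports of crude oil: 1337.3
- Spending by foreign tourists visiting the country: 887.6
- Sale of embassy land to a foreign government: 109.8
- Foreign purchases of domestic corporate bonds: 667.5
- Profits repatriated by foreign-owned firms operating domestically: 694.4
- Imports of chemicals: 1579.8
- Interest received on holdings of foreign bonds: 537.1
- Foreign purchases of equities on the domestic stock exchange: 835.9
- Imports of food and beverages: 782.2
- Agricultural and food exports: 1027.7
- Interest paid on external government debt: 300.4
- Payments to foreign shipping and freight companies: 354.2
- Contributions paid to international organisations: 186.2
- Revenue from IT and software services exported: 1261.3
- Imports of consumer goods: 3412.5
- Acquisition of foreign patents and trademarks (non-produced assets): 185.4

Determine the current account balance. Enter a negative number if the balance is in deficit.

Goods: -1579.8 - 782.2 - 3412.5 + 1027.7 - 1337.3 = -6084.1
Services: 887.6 + 1261.3 - 354.2 = 1794.7
Primary income: 537.1 - 694.4 + 136.4 - 300.4 = -321.3
Secondary income: 241.3 - 186.2 = 55.1
Current account = (-6084.1) + 1794.7 + (-321.3) + 55.1 = -4555.6
(Excluded from the current account — financial account: increase in resident deposits held at foreign banks 172.4, foreign purchases of domestic corporate bonds 667.5, foreign purchases of equities on the domestic stock exchange 835.9; capital account: capital transfers received from emigrants 94.2, sale of embassy land to a foreign government 109.8, acquisition of foreign patents and trademarks (non-produced assets) 185.4.)

-4555.6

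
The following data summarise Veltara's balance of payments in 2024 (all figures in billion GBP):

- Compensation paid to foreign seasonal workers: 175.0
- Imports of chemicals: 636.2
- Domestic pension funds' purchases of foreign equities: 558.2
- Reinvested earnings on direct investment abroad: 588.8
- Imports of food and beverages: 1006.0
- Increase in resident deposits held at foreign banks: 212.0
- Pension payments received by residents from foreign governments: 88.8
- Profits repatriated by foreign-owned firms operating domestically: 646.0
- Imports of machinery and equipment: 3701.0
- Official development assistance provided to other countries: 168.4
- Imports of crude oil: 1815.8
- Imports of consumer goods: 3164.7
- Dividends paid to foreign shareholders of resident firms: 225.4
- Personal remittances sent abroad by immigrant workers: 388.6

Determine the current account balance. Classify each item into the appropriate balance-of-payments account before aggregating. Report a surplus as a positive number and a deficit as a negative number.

Goods: -3701.0 - 3164.7 - 1815.8 - 1006.0 - 636.2 = -10323.7
Primary income: 588.8 - 646.0 - 175.0 - 225.4 = -457.6
Secondary income: -388.6 + 88.8 - 168.4 = -468.2
Current account = (-10323.7) + (-457.6) + (-468.2) = -11249.5
(Excluded from the current account — financial account: domestic pension funds' purchases of foreign equities 558.2, increase in resident deposits held at foreign banks 212.0.)

-11249.5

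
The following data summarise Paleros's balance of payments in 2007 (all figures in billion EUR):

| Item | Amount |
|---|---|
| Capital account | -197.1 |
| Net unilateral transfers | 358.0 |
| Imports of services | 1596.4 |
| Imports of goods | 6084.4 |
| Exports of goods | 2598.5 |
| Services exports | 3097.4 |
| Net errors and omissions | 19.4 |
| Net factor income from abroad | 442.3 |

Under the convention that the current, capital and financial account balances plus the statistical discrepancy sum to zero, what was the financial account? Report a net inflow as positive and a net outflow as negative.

1362.3

Goods balance = 2598.5 - 6084.4 = -3485.9
Services balance = 3097.4 - 1596.4 = 1501.0
Trade balance (goods + services) = -3485.9 + 1501.0 = -1984.9
Net primary income = 442.3
Net secondary income = 358.0
Current account = -1984.9 + 442.3 + 358.0 = -1184.6
Financial account = -(-1184.6 + (-197.1) + 19.4) = 1362.3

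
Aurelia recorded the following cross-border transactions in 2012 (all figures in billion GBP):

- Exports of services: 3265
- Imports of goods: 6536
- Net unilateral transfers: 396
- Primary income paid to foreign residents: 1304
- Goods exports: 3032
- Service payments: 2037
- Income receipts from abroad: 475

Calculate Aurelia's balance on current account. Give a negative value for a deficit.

-2709

Goods balance = 3032 - 6536 = -3504
Services balance = 3265 - 2037 = 1228
Trade balance (goods + services) = -3504 + 1228 = -2276
Net primary income = 475 - 1304 = -829
Net secondary income = 396
Current account = -2276 + (-829) + 396 = -2709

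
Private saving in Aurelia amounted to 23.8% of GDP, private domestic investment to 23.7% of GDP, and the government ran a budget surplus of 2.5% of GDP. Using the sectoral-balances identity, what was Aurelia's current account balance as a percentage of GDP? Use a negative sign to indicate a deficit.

2.6

By the sectoral-balances identity, CA = (S_private - I) + (T - G).
Private balance = 23.8 - 23.7 = 0.1
Government balance (T - G) = 2.5
CA = 0.1 + 2.5 = 2.6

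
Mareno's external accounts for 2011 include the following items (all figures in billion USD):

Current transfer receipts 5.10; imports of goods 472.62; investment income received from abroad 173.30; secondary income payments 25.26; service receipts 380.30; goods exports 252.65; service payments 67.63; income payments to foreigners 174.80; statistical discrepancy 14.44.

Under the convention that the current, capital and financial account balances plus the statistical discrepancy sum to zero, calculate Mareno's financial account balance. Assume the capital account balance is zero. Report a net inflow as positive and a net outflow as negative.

-85.48

Goods balance = 252.65 - 472.62 = -219.97
Services balance = 380.30 - 67.63 = 312.67
Trade balance (goods + services) = -219.97 + 312.67 = 92.70
Net primary income = 173.30 - 174.80 = -1.50
Net secondary income = 5.10 - 25.26 = -20.16
Current account = 92.70 + (-1.50) + (-20.16) = 71.04
Financial account = -(71.04 + 14.44) = -85.48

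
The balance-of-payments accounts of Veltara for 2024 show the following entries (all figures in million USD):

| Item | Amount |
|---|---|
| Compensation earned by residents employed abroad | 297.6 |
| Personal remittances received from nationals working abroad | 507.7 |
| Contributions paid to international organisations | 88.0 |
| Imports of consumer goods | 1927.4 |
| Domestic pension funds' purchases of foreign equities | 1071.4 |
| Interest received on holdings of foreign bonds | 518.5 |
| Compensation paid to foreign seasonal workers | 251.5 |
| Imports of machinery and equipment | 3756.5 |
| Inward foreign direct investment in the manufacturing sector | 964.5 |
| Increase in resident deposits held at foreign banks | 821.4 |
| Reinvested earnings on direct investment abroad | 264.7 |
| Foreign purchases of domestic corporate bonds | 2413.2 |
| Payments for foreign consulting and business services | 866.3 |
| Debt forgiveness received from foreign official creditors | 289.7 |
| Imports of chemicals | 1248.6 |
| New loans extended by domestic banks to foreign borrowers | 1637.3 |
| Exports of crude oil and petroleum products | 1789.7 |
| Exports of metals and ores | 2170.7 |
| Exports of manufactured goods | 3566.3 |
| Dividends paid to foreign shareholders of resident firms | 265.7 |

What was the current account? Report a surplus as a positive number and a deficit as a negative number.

Goods: 2170.7 - 3756.5 - 1927.4 + 1789.7 - 1248.6 + 3566.3 = 594.2
Services: -866.3
Primary income: 518.5 + 264.7 - 265.7 + 297.6 - 251.5 = 563.6
Secondary income: 507.7 - 88.0 = 419.7
Current account = 594.2 + (-866.3) + 563.6 + 419.7 = 711.2
(Excluded from the current account — financial account: domestic pension funds' purchases of foreign equities 1071.4, inward foreign direct investment in the manufacturing sector 964.5, increase in resident deposits held at foreign banks 821.4, foreign purchases of domestic corporate bonds 2413.2, new loans extended by domestic banks to foreign borrowers 1637.3; capital account: debt forgiveness received from foreign official creditors 289.7.)

711.2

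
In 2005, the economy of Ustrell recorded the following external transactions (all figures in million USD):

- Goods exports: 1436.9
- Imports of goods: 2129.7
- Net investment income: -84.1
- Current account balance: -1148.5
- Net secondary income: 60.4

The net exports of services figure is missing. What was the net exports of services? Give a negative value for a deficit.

-432.0

Current account = goods balance + services balance + net primary income + net secondary income
Sum of the known components = -716.5
Net exports of services = CA - (known components) = -1148.5 - (-716.5) = -432.0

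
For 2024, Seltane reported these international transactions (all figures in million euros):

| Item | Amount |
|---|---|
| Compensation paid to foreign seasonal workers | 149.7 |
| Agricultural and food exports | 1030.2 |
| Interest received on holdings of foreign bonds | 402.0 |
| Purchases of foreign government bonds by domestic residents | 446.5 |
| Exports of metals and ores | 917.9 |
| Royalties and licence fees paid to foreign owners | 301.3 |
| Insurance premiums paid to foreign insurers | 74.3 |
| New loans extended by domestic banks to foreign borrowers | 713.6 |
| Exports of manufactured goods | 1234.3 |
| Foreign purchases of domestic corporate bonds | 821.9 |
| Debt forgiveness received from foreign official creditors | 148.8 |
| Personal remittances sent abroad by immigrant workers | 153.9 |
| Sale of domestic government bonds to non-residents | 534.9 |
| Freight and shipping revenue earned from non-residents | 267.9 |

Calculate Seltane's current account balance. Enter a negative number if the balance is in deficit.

3173.1

Goods: 917.9 + 1234.3 + 1030.2 = 3182.4
Services: -301.3 + 267.9 - 74.3 = -107.7
Primary income: 402.0 - 149.7 = 252.3
Secondary income: -153.9
Current account = 3182.4 + (-107.7) + 252.3 + (-153.9) = 3173.1
(Excluded from the current account — financial account: purchases of foreign government bonds by domestic residents 446.5, new loans extended by domestic banks to foreign borrowers 713.6, foreign purchases of domestic corporate bonds 821.9, sale of domestic government bonds to non-residents 534.9; capital account: debt forgiveness received from foreign official creditors 148.8.)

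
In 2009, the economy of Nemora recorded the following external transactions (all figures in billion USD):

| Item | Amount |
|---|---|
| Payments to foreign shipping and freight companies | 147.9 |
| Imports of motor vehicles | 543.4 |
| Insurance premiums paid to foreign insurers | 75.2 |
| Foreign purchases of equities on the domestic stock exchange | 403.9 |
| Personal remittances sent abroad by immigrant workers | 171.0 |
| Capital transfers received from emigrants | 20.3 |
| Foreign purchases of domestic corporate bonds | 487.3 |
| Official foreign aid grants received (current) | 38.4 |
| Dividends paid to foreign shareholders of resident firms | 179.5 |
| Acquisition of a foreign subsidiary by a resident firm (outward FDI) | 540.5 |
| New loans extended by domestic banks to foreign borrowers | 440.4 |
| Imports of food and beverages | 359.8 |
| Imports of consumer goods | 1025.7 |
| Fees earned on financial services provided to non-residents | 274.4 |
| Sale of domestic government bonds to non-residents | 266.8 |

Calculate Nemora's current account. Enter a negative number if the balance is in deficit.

Goods: -543.4 - 359.8 - 1025.7 = -1928.9
Services: 274.4 - 75.2 - 147.9 = 51.3
Primary income: -179.5
Secondary income: -171.0 + 38.4 = -132.6
Current account = (-1928.9) + 51.3 + (-179.5) + (-132.6) = -2189.7
(Excluded from the current account — financial account: foreign purchases of equities on the domestic stock exchange 403.9, foreign purchases of domestic corporate bonds 487.3, acquisition of a foreign subsidiary by a resident firm (outward FDI) 540.5, new loans extended by domestic banks to foreign borrowers 440.4, sale of domestic government bonds to non-residents 266.8; capital account: capital transfers received from emigrants 20.3.)

-2189.7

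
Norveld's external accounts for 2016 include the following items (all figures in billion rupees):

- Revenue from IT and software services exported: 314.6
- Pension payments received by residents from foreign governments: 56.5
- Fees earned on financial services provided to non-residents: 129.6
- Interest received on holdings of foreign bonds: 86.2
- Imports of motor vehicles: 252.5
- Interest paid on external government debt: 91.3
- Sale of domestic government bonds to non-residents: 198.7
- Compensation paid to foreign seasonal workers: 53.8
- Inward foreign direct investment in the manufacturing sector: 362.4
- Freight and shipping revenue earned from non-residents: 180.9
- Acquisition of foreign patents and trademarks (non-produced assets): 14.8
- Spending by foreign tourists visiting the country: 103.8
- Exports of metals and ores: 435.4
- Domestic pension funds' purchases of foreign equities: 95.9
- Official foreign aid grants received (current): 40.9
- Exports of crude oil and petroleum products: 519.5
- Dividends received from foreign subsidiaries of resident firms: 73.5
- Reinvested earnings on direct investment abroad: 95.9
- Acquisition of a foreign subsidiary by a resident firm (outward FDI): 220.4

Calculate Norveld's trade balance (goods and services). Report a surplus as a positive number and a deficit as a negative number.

Goods: 519.5 + 435.4 - 252.5 = 702.4
Services: 180.9 + 103.8 + 129.6 + 314.6 = 728.9
Trade balance = 702.4 + 728.9 = 1431.3
(Excluded from the trade balance — secondary income: pension payments received by residents from foreign governments 56.5, official foreign aid grants received (current) 40.9; primary income: interest received on holdings of foreign bonds 86.2, interest paid on external government debt 91.3, compensation paid to foreign seasonal workers 53.8, dividends received from foreign subsidiaries of resident firms 73.5, reinvested earnings on direct investment abroad 95.9; financial account: sale of domestic government bonds to non-residents 198.7, inward foreign direct investment in the manufacturing sector 362.4, domestic pension funds' purchases of foreign equities 95.9, acquisition of a foreign subsidiary by a resident firm (outward FDI) 220.4; capital account: acquisition of foreign patents and trademarks (non-produced assets) 14.8.)

1431.3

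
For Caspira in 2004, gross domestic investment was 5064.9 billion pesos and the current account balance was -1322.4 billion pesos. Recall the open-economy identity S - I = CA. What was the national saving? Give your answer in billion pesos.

S - I = CA (net lending to the rest of the world).
S = I + CA = 5064.9 + (-1322.4) = 3742.5

3742.5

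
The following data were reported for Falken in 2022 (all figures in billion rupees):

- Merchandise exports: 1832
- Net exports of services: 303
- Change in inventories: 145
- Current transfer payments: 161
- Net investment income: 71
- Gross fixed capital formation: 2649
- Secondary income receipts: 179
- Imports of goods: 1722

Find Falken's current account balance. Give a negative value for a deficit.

Goods balance = 1832 - 1722 = 110
Services balance = 303
Trade balance (goods + services) = 110 + 303 = 413
Net primary income = 71
Net secondary income = 179 - 161 = 18
Current account = 413 + 71 + 18 = 502

502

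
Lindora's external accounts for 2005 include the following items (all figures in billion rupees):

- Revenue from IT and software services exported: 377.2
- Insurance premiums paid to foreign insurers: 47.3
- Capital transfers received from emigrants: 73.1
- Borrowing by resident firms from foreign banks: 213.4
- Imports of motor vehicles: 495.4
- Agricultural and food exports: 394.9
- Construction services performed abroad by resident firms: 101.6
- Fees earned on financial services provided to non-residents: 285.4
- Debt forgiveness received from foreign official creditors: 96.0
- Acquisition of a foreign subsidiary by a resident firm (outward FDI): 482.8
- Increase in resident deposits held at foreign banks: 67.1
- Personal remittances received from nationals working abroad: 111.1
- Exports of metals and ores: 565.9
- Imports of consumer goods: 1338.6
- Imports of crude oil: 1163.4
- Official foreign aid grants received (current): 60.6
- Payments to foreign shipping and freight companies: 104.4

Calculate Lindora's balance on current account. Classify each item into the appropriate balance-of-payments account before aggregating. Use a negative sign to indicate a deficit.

-1252.4

Goods: -1338.6 + 565.9 - 495.4 + 394.9 - 1163.4 = -2036.6
Services: -47.3 + 101.6 - 104.4 + 285.4 + 377.2 = 612.5
Secondary income: 111.1 + 60.6 = 171.7
Current account = (-2036.6) + 612.5 + 171.7 = -1252.4
(Excluded from the current account — capital account: capital transfers received from emigrants 73.1, debt forgiveness received from foreign official creditors 96.0; financial account: borrowing by resident firms from foreign banks 213.4, acquisition of a foreign subsidiary by a resident firm (outward FDI) 482.8, increase in resident deposits held at foreign banks 67.1.)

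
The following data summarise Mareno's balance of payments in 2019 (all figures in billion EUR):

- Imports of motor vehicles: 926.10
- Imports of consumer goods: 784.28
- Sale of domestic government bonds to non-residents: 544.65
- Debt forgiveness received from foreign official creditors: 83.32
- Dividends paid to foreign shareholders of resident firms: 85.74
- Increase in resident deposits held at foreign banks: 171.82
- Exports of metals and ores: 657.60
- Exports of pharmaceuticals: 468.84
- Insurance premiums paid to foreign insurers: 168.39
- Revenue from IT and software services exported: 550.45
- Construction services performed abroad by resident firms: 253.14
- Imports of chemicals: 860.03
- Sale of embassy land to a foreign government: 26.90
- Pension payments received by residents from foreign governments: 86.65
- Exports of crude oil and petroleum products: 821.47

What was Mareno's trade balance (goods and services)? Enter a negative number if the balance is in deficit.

Goods: 468.84 - 926.10 + 821.47 + 657.60 - 860.03 - 784.28 = -622.50
Services: -168.39 + 550.45 + 253.14 = 635.20
Trade balance = -622.50 + 635.20 = 12.70
(Excluded from the trade balance — financial account: sale of domestic government bonds to non-residents 544.65, increase in resident deposits held at foreign banks 171.82; capital account: debt forgiveness received from foreign official creditors 83.32, sale of embassy land to a foreign government 26.90; primary income: dividends paid to foreign shareholders of resident firms 85.74; secondary income: pension payments received by residents from foreign governments 86.65.)

12.70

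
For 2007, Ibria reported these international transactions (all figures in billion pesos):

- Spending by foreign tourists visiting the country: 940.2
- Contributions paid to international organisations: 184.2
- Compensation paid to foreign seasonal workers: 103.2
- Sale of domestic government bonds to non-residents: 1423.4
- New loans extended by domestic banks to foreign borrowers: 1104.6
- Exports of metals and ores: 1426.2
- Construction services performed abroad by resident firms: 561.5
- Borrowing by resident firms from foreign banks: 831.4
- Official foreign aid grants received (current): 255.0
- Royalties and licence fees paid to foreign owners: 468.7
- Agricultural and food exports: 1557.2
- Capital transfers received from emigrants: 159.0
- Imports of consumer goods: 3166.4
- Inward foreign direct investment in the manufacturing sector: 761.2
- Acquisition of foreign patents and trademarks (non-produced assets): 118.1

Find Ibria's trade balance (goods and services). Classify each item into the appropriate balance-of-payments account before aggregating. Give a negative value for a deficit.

850.0

Goods: -3166.4 + 1426.2 + 1557.2 = -183.0
Services: -468.7 + 561.5 + 940.2 = 1033.0
Trade balance = -183.0 + 1033.0 = 850.0
(Excluded from the trade balance — secondary income: contributions paid to international organisations 184.2, official foreign aid grants received (current) 255.0; primary income: compensation paid to foreign seasonal workers 103.2; financial account: sale of domestic government bonds to non-residents 1423.4, new loans extended by domestic banks to foreign borrowers 1104.6, borrowing by resident firms from foreign banks 831.4, inward foreign direct investment in the manufacturing sector 761.2; capital account: capital transfers received from emigrants 159.0, acquisition of foreign patents and trademarks (non-produced assets) 118.1.)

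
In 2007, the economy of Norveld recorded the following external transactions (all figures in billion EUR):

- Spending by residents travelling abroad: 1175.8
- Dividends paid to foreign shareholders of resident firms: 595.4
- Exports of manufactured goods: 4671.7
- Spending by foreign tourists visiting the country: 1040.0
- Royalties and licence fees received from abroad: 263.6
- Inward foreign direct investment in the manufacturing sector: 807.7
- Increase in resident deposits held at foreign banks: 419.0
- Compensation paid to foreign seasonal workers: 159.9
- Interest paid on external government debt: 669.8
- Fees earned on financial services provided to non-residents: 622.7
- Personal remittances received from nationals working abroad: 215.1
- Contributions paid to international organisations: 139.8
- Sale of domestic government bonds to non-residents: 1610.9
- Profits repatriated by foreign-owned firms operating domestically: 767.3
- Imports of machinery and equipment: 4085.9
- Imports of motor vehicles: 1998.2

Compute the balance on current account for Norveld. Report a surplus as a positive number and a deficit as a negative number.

Goods: -1998.2 + 4671.7 - 4085.9 = -1412.4
Services: 263.6 + 622.7 - 1175.8 + 1040.0 = 750.5
Primary income: -595.4 - 669.8 - 159.9 - 767.3 = -2192.4
Secondary income: 215.1 - 139.8 = 75.3
Current account = (-1412.4) + 750.5 + (-2192.4) + 75.3 = -2779.0
(Excluded from the current account — financial account: inward foreign direct investment in the manufacturing sector 807.7, increase in resident deposits held at foreign banks 419.0, sale of domestic government bonds to non-residents 1610.9.)

-2779.0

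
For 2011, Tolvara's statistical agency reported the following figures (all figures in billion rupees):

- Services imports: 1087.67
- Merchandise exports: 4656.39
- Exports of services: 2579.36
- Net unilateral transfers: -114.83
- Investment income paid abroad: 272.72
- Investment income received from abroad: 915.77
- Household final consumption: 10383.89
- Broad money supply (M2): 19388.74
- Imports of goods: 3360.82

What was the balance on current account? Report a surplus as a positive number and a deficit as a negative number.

3315.48

Goods balance = 4656.39 - 3360.82 = 1295.57
Services balance = 2579.36 - 1087.67 = 1491.69
Trade balance (goods + services) = 1295.57 + 1491.69 = 2787.26
Net primary income = 915.77 - 272.72 = 643.05
Net secondary income = -114.83
Current account = 2787.26 + 643.05 + (-114.83) = 3315.48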